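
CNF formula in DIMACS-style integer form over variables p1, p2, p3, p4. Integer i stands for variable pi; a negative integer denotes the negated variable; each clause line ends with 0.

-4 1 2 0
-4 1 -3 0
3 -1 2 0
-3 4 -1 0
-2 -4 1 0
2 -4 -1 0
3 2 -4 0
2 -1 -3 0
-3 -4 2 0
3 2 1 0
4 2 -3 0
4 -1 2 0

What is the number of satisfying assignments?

5

The models are:
  p1=F p2=T p3=F p4=F
  p1=F p2=T p3=T p4=F
  p1=T p2=T p3=F p4=F
  p1=T p2=T p3=F p4=T
  p1=T p2=T p3=T p4=T
That's 5 in total.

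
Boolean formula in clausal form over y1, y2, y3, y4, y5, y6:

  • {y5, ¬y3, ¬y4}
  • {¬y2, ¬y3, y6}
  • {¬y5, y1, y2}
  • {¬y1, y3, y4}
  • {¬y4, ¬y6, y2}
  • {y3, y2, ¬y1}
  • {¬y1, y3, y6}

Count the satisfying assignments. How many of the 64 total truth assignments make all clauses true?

26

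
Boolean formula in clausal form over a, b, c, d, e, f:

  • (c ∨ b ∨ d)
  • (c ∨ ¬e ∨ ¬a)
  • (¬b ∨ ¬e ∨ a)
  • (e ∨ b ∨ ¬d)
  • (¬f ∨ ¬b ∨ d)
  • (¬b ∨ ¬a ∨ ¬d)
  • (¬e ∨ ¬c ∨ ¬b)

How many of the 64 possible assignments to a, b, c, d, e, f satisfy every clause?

22

Case analysis on b and d:
  b=1, d=1: remaining (a,c,e,f) ∈ {(0,0,0,0); (0,0,0,1); (0,1,0,0); (0,1,0,1)} — 4.
  b=1, d=0: remaining (a,c,e,f) ∈ {(0,0,0,0); (0,1,0,0); (1,0,0,0); (1,1,0,0)} — 4.
  b=0, d=1: f free; 3 ways for (a,c,e) × 2^1 = 6.
  b=0, d=0: forces c=1; a, e, f free → 2^3 = 8.
Total: 4 + 4 + 6 + 8 = 22.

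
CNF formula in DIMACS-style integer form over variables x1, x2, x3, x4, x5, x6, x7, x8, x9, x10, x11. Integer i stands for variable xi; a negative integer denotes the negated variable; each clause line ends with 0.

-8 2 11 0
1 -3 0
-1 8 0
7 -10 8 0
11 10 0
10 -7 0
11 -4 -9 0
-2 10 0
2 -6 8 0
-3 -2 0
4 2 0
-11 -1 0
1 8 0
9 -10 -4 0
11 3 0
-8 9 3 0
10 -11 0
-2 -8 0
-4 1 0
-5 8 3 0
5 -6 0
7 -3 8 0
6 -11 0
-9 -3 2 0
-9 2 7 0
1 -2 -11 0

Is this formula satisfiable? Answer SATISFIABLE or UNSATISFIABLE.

x2 = True:
  propagation gives x10=True, x3=False, x11=True, x1=False; an empty clause results — contradiction.
x2 = False:
  propagation gives x4=True, x1=True, x8=True, x11=True; an empty clause results — contradiction.
Every branch closes, so no satisfying assignment exists.

UNSATISFIABLE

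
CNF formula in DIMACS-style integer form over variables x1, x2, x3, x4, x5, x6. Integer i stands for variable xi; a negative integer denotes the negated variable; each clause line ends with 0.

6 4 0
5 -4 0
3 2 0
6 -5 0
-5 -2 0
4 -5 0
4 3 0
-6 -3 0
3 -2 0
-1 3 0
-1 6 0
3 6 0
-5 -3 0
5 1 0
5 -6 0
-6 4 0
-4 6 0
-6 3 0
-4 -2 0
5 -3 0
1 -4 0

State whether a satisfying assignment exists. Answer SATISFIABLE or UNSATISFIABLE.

x3 = True:
  propagation gives x6=False, x4=True; an empty clause results — contradiction.
x3 = False:
  propagation gives x2=True; an empty clause results — contradiction.
Every branch closes, so no satisfying assignment exists.

UNSATISFIABLE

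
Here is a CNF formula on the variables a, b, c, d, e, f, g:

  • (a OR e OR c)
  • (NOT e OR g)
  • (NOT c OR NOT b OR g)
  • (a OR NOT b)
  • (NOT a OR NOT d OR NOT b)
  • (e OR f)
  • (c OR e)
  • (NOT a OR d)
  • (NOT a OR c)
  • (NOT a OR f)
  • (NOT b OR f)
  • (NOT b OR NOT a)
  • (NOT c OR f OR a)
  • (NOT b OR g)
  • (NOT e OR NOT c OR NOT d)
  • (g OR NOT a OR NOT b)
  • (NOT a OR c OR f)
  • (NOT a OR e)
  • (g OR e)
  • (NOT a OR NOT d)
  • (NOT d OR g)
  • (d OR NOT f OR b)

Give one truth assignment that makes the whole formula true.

g occurs only positively in the remaining clauses — set g = True.
Branch on a: take a = False.
  then b is forced to False.
The remaining clauses are satisfied by c = False, d = True, e = True, f = True.
Every clause has at least one true literal under this assignment.

a = 0, b = 0, c = 0, d = 1, e = 1, f = 1, g = 1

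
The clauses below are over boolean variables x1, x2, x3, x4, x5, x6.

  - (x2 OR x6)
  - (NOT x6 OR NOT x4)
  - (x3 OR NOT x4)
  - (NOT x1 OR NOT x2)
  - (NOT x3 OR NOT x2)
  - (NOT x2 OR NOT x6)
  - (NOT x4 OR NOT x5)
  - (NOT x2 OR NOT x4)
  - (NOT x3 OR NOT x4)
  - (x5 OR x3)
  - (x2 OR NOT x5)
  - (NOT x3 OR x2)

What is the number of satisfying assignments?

Satisfying assignments:
  x1=F x2=T x3=F x4=F x5=T x6=F
That's 1 in total.

1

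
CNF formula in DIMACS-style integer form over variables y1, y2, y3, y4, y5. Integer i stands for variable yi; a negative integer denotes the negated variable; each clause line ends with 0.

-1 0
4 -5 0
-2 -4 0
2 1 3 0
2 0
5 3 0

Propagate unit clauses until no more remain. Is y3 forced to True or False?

(NOT y1) is a unit clause: y1 = False.
(y2) stands alone — y2 = True.
From (NOT y4 OR NOT y2) and y2 = True: y4 = False.
(NOT y5 OR y4): since y4 = False, the clause reduces to (NOT y5). y5 = False.
In (y5 OR y3), y5 is now false; y3 must hold, so y3 = True.

True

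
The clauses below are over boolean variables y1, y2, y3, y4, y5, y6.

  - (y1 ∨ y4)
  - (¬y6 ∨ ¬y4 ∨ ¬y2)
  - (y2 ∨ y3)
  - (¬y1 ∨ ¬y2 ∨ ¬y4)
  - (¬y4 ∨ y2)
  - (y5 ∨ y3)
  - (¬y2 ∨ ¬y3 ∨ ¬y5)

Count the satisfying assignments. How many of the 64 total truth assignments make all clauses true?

10

Split on y2, then y4.
  y2=T, y4=T: remaining (y1,y3,y5,y6) ∈ {(F,F,T,F); (F,T,F,F)} — 2.
  y2=T, y4=F: remaining (y1,y3,y5,y6) ∈ {(T,F,T,F); (T,F,T,T); (T,T,F,F); (T,T,F,T)} — 4.
  y2=F, y4=T: a clause becomes empty — 0.
  y2=F, y4=F: remaining (y1,y3,y5,y6) ∈ {(T,T,F,F); (T,T,F,T); (T,T,T,F); (T,T,T,T)} — 4.
Total: 2 + 4 + 0 + 4 = 10.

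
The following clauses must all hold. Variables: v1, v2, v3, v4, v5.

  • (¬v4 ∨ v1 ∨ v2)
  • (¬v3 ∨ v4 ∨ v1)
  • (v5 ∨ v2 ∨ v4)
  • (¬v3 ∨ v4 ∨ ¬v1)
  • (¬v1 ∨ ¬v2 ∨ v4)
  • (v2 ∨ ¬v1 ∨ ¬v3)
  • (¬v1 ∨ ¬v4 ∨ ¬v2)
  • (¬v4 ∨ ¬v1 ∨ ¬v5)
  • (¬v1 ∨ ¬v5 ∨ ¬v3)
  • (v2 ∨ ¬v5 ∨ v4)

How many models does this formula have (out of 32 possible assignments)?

Split on v1, then v4.
  v1=1, v4=1: remaining (v2,v3,v5) ∈ {(0,0,0)} — 1.
  v1=1, v4=0: a clause becomes empty — 0.
  v1=0, v4=1: remaining (v2,v3,v5) ∈ {(1,0,0); (1,0,1); (1,1,0); (1,1,1)} — 4.
  v1=0, v4=0: remaining (v2,v3,v5) ∈ {(1,0,0); (1,0,1)} — 2.
Total: 1 + 0 + 4 + 2 = 7.

7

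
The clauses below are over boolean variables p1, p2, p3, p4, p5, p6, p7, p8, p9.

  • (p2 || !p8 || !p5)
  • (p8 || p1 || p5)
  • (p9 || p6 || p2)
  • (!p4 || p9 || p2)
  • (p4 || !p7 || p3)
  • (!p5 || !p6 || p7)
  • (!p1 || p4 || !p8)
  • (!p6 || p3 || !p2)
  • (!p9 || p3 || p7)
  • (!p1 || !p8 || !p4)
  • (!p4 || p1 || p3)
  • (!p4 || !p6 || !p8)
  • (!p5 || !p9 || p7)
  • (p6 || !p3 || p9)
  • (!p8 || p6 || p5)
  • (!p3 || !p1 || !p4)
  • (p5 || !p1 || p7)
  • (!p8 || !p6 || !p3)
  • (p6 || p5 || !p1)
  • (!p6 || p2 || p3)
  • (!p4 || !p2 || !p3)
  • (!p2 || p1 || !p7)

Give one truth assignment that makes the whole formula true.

Branch on p1: take p1 = True.
For the remaining variables, p2 = False, p3 = True, p4 = False, p5 = False, p6 = True, p7 = True, p8 = False, p9 = True works.
Every clause has at least one true literal under this assignment.

p1=T, p2=F, p3=T, p4=F, p5=F, p6=T, p7=T, p8=F, p9=T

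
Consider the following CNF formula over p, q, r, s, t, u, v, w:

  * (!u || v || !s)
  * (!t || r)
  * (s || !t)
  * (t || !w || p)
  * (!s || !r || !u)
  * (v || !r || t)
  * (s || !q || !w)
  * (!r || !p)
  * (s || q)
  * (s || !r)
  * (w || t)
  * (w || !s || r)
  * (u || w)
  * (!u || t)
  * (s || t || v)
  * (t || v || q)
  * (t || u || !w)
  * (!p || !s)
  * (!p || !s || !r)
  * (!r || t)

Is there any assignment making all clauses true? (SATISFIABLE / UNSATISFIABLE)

SATISFIABLE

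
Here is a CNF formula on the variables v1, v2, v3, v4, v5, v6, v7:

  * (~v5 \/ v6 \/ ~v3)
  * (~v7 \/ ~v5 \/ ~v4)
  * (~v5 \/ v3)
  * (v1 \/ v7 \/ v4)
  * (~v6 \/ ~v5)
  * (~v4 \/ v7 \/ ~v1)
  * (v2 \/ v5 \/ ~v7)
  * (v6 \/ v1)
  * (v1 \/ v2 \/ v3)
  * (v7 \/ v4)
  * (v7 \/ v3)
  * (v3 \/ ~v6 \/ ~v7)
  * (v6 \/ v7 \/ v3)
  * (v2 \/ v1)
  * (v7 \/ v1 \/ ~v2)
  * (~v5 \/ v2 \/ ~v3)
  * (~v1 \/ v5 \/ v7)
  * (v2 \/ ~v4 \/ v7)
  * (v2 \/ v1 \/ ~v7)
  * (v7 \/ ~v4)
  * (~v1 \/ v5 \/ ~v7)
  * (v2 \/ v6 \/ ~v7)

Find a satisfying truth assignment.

v1=F, v2=T, v3=T, v4=T, v5=F, v6=T, v7=T

Branch on v1: take v1 = False.
  then v6 is forced to True.
  then v5 is forced to False.
  then v2 is forced to True.
  then v7 is forced to True.
  then v3 is forced to True.
v4 is now unconstrained; take v4 = True.
Check each clause:
  1. (v6 \/ ~v3 \/ ~v5) — ~v5 is true.
  2. (~v5 \/ ~v7 \/ ~v4) — ~v5 is true.
  3. (~v5 \/ v3) — v3 is true.
  4. (v7 \/ v1 \/ v4) — v4 is true.
  5. (~v5 \/ ~v6) — ~v5 is true.
  6. (~v1 \/ ~v4 \/ v7) — ~v1 is true.
  7. (v2 \/ v5 \/ ~v7) — v2 is true.
  8. (v6 \/ v1) — v6 is true.
  9. (v1 \/ v3 \/ v2) — v2 is true.
  10. (v7 \/ v4) — v4 is true.
  11. (v7 \/ v3) — v3 is true.
  12. (v3 \/ ~v7 \/ ~v6) — v3 is true.
  13. (v6 \/ v7 \/ v3) — v3 is true.
  14. (v2 \/ v1) — v2 is true.
  15. (~v2 \/ v7 \/ v1) — v7 is true.
  16. (~v3 \/ ~v5 \/ v2) — v2 is true.
  17. (v5 \/ v7 \/ ~v1) — ~v1 is true.
  18. (~v4 \/ v7 \/ v2) — v2 is true.
  19. (v1 \/ ~v7 \/ v2) — v2 is true.
  20. (v7 \/ ~v4) — v7 is true.
  21. (v5 \/ ~v1 \/ ~v7) — ~v1 is true.
  22. (~v7 \/ v2 \/ v6) — v2 is true.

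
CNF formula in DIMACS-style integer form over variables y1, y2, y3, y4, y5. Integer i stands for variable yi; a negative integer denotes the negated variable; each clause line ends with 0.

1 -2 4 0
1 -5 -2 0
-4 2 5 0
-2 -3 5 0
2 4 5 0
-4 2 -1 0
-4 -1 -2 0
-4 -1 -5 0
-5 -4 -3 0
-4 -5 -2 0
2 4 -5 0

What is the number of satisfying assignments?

5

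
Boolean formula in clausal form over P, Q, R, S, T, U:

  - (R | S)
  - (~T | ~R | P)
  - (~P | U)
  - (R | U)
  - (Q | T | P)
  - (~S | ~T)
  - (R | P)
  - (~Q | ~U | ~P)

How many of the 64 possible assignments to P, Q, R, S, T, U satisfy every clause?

8

The models are:
  P=0 Q=1 R=1 S=0 T=0 U=0
  P=0 Q=1 R=1 S=0 T=0 U=1
  P=0 Q=1 R=1 S=1 T=0 U=0
  P=0 Q=1 R=1 S=1 T=0 U=1
  P=1 Q=0 R=0 S=1 T=0 U=1
  P=1 Q=0 R=1 S=0 T=0 U=1
  P=1 Q=0 R=1 S=0 T=1 U=1
  P=1 Q=0 R=1 S=1 T=0 U=1
Count: 8.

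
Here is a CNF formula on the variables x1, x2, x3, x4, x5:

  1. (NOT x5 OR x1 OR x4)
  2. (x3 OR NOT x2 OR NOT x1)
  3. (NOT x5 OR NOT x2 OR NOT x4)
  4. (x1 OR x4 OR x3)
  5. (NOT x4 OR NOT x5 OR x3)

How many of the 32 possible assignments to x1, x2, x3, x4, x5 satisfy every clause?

Case analysis on x4 and x1:
  x4=T, x1=T: remaining (x2,x3,x5) ∈ {(F,F,F); (F,T,F); (F,T,T); (T,T,F)} — 4.
  x4=T, x1=F: 5 of the 8 assignments to (x2,x3,x5) work.
  x4=F, x1=T: x5 free; 3 ways for (x2,x3) × 2^1 = 6.
  x4=F, x1=F: remaining (x2,x3,x5) ∈ {(F,T,F); (T,T,F)} — 2.
Total: 4 + 5 + 6 + 2 = 17.

17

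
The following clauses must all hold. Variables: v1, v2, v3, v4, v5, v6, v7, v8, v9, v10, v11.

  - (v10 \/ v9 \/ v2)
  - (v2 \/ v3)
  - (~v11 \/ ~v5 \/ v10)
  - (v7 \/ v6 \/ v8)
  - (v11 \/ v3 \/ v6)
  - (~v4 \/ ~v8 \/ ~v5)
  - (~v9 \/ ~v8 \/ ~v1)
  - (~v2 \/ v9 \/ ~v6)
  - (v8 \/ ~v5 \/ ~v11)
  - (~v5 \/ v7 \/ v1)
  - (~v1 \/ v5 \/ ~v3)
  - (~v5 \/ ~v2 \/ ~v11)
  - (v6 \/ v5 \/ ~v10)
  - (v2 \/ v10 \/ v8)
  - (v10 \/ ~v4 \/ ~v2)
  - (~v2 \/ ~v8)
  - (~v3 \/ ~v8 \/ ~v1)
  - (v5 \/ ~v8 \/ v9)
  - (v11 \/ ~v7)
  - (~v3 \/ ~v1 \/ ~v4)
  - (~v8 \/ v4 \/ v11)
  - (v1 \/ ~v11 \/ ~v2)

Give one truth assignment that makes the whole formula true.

Try v1 = False.
For the remaining variables, v2 = False, v3 = True, v4 = False, v5 = False, v6 = True, v7 = True, v8 = False, v9 = False, v10 = True, v11 = True works.

v1 = 0, v2 = 0, v3 = 1, v4 = 0, v5 = 0, v6 = 1, v7 = 1, v8 = 0, v9 = 0, v10 = 1, v11 = 1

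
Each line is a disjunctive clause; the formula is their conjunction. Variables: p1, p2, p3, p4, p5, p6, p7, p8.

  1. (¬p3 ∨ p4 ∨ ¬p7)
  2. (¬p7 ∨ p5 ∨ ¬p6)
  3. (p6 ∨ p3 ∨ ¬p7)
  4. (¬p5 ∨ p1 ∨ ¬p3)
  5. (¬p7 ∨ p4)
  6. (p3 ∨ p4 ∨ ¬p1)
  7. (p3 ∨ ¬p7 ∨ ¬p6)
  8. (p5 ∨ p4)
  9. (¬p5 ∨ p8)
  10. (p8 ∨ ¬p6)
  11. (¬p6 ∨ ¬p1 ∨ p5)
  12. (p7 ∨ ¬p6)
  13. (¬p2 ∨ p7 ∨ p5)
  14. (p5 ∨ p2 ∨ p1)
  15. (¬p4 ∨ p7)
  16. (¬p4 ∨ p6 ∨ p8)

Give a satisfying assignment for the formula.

p8 occurs only positively in the remaining clauses — set p8 = True.
Try p1 = True.
For the remaining variables, p2 = True, p3 = True, p4 = True, p5 = True, p6 = False, p7 = True works.
Check each clause:
  1. (p4 ∨ ¬p7 ∨ ¬p3) — p4 is true.
  2. (¬p6 ∨ ¬p7 ∨ p5) — ¬p6 is true.
  3. (¬p7 ∨ p6 ∨ p3) — p3 is true.
  4. (p1 ∨ ¬p3 ∨ ¬p5) — p1 is true.
  5. (¬p7 ∨ p4) — p4 is true.
  6. (¬p1 ∨ p4 ∨ p3) — p3 is true.
  7. (p3 ∨ ¬p6 ∨ ¬p7) — ¬p6 is true.
  8. (p4 ∨ p5) — p4 is true.
  9. (¬p5 ∨ p8) — p8 is true.
  10. (¬p6 ∨ p8) — p8 is true.
  11. (¬p1 ∨ p5 ∨ ¬p6) — ¬p6 is true.
  12. (¬p6 ∨ p7) — ¬p6 is true.
  13. (¬p2 ∨ p7 ∨ p5) — p5 is true.
  14. (p2 ∨ p1 ∨ p5) — p1 is true.
  15. (p7 ∨ ¬p4) — p7 is true.
  16. (p8 ∨ p6 ∨ ¬p4) — p8 is true.

p1=T  p2=T  p3=T  p4=T  p5=T  p6=F  p7=T  p8=T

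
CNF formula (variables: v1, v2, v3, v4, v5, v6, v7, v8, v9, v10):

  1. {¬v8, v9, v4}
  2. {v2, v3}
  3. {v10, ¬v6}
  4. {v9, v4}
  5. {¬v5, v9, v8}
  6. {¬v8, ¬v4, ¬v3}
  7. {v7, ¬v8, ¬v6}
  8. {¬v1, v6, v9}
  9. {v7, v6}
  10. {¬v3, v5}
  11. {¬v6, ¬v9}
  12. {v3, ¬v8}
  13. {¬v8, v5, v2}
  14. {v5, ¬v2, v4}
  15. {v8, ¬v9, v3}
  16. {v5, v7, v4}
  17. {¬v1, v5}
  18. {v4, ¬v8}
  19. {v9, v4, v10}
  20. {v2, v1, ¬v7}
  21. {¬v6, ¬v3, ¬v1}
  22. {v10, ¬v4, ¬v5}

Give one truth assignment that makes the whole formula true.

v1=F, v2=T, v3=T, v4=F, v5=T, v6=F, v7=T, v8=F, v9=T, v10=T

Pure literal: v10 appears only positively; assign v10 = True.
Branch on v1: take v1 = False.
Branch on v2: take v2 = True.
Try v3 = True.
  then v5 is forced to True.
The remaining clauses are satisfied by v4 = False, v6 = False, v7 = True, v8 = False, v9 = True.
Every clause has at least one true literal under this assignment.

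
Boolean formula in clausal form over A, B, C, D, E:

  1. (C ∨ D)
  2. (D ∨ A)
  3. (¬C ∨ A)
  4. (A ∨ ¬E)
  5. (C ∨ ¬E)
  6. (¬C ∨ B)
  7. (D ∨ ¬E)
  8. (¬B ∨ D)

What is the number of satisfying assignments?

The models are:
  A=F B=F C=F D=T E=F
  A=F B=T C=F D=T E=F
  A=T B=F C=F D=T E=F
  A=T B=T C=F D=T E=F
  A=T B=T C=T D=T E=F
  A=T B=T C=T D=T E=T
That's 6 in total.

6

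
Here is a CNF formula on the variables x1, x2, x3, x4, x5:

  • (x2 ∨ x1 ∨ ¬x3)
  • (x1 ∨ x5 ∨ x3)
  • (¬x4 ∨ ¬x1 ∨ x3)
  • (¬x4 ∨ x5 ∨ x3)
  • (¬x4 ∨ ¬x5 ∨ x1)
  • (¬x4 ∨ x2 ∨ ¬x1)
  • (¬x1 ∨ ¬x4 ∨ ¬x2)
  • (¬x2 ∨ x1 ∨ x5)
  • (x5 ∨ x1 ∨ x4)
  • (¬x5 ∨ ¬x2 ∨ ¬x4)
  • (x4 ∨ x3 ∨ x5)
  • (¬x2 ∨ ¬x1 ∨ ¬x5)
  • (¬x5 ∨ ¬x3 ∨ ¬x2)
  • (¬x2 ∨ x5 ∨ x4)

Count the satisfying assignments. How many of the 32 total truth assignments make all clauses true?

Satisfying assignments:
  x1=0 x2=0 x3=0 x4=0 x5=1
  x1=0 x2=1 x3=0 x4=0 x5=1
  x1=1 x2=0 x3=0 x4=0 x5=1
  x1=1 x2=0 x3=1 x4=0 x5=0
  x1=1 x2=0 x3=1 x4=0 x5=1
Count: 5.

5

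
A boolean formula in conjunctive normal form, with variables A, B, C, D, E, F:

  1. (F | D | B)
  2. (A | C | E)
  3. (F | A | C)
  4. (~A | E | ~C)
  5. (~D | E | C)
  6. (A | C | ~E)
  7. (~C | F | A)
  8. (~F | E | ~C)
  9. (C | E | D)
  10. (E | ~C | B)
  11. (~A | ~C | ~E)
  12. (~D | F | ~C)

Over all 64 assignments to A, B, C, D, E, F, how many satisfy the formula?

11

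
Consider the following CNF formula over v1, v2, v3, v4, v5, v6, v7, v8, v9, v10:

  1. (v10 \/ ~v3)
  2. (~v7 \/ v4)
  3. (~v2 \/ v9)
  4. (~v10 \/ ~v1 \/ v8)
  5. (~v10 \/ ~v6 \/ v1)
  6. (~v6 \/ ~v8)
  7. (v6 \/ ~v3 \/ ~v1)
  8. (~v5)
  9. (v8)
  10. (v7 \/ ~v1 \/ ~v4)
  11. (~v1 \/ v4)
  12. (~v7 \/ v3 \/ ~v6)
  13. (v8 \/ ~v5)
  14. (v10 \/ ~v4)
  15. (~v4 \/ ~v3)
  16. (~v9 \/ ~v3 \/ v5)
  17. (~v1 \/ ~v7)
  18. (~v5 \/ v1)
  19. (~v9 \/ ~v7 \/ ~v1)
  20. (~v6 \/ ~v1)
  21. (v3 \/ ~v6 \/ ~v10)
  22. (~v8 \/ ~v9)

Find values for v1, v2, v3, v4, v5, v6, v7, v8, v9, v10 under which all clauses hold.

v1 = 0  v2 = 0  v3 = 0  v4 = 1  v5 = 0  v6 = 0  v7 = 0  v8 = 1  v9 = 0  v10 = 1

Check each clause:
  1. (~v3 \/ v10) — v10 is true.
  2. (v4 \/ ~v7) — ~v7 is true.
  3. (~v2 \/ v9) — ~v2 is true.
  4. (~v1 \/ ~v10 \/ v8) — v8 is true.
  5. (v1 \/ ~v10 \/ ~v6) — ~v6 is true.
  6. (~v6 \/ ~v8) — ~v6 is true.
  7. (v6 \/ ~v1 \/ ~v3) — ~v3 is true.
  8. (~v5) — ~v5 is true.
  9. (v8) — v8 is true.
  10. (v7 \/ ~v1 \/ ~v4) — ~v1 is true.
  11. (~v1 \/ v4) — v4 is true.
  12. (~v7 \/ ~v6 \/ v3) — ~v7 is true.
  13. (~v5 \/ v8) — v8 is true.
  14. (v10 \/ ~v4) — v10 is true.
  15. (~v3 \/ ~v4) — ~v3 is true.
  16. (v5 \/ ~v3 \/ ~v9) — ~v3 is true.
  17. (~v7 \/ ~v1) — ~v7 is true.
  18. (v1 \/ ~v5) — ~v5 is true.
  19. (~v9 \/ ~v1 \/ ~v7) — ~v7 is true.
  20. (~v6 \/ ~v1) — ~v6 is true.
  21. (~v10 \/ ~v6 \/ v3) — ~v6 is true.
  22. (~v9 \/ ~v8) — ~v9 is true.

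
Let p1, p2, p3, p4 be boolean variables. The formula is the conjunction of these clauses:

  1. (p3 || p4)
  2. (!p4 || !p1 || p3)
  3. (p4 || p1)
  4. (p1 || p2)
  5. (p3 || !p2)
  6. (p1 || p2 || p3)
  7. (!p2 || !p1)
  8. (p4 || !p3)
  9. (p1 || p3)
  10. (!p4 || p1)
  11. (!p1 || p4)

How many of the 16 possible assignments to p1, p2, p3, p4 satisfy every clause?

The models are:
  p1=T p2=F p3=T p4=T
Count: 1.

1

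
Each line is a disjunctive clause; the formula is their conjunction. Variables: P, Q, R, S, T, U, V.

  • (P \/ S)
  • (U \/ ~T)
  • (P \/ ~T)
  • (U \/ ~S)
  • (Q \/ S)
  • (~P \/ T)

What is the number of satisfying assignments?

Split on P, then S.
  P=T, S=T: forces T=T; U=T; Q, R, V free → 2^3 = 8.
  P=T, S=F: remaining (Q,R,T,U,V) ∈ {(T,F,T,T,F); (T,F,T,T,T); (T,T,T,T,F); (T,T,T,T,T)} — 4.
  P=F, S=T: forces T=F; U=T; Q, R, V free → 2^3 = 8.
  P=F, S=F: a clause becomes empty — 0.
Total: 8 + 4 + 8 + 0 = 20.

20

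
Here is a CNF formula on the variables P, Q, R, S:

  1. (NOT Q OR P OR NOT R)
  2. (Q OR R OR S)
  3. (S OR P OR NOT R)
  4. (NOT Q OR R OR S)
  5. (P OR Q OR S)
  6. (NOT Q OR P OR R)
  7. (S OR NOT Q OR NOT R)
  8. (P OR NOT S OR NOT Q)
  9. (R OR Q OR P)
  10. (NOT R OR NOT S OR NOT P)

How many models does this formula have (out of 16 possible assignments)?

4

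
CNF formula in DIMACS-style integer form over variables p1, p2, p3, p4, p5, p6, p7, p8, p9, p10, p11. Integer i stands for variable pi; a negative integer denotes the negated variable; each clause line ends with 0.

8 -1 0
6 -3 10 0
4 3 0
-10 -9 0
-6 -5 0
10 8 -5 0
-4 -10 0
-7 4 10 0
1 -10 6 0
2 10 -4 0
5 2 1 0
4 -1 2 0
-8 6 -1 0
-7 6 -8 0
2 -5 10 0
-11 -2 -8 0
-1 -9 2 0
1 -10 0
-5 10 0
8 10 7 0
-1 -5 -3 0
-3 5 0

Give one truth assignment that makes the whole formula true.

p1=0, p2=1, p3=0, p4=1, p5=0, p6=0, p7=1, p8=0, p9=0, p10=0, p11=1

Pure literal: p9 appears only negated; assign p9 = False.
Try p1 = False.
  then p10 is forced to False.
  then p5 is forced to False.
  then p2 is forced to True.
  then p3 is forced to False.
  then p4 is forced to True.
Try p6 = False.
For the remaining variables, p7 = True, p8 = False, p11 = True works.
Every clause has at least one true literal under this assignment.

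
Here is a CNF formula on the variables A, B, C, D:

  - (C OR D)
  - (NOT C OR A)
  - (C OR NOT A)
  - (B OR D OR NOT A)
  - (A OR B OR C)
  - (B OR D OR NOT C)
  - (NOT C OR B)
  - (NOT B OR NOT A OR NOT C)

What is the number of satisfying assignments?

The models are:
  A=F B=T C=F D=T
Count: 1.

1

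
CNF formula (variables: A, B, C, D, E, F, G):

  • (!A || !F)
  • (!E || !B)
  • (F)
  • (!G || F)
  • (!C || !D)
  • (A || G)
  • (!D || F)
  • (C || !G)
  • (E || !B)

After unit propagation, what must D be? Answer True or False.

(F) is a unit clause: F = True.
In (!A || !F), !F is now false; !A must hold, so A = False.
From (G || A) and A = False: G = True.
In (!G || C), !G is now false; C must hold, so C = True.
(!C || !D): since C = True, the clause reduces to (!D). D = False.

False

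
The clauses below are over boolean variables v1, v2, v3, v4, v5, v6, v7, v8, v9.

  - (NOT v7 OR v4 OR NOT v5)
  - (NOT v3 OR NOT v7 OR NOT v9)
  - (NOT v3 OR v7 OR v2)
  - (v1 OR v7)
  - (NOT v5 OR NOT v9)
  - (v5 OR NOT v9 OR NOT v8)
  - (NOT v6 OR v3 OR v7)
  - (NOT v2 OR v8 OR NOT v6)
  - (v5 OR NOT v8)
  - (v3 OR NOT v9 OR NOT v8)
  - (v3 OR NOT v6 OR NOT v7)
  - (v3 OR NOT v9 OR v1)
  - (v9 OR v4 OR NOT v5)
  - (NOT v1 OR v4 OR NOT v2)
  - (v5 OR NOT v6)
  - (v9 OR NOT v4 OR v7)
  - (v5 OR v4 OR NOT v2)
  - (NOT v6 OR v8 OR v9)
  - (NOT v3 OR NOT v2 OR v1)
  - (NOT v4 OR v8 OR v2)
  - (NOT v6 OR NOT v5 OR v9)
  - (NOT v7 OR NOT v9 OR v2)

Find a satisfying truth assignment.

v6 occurs only negated in the remaining clauses — set v6 = False.
Set v1 = True and propagate.
Branch on v2: take v2 = True.
  then v4 is forced to True.
Branch on v3: take v3 = False.
For the remaining variables, v5 = False, v7 = False, v8 = False, v9 = True works.

v1=T, v2=T, v3=F, v4=T, v5=F, v6=F, v7=F, v8=F, v9=T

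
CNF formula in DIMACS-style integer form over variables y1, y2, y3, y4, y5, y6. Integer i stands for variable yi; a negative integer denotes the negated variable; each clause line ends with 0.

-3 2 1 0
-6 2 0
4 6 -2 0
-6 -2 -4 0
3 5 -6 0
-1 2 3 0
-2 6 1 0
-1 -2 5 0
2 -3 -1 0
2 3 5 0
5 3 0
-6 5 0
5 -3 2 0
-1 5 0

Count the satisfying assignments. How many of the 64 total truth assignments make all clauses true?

8

Split on y2, then y3.
  y2=1, y3=1: remaining (y1,y4,y5,y6) ∈ {(0,0,1,1); (1,0,1,1); (1,1,1,0)} — 3.
  y2=1, y3=0: remaining (y1,y4,y5,y6) ∈ {(0,0,1,1); (1,0,1,1); (1,1,1,0)} — 3.
  y2=0, y3=1: a clause becomes empty — 0.
  y2=0, y3=0: remaining (y1,y4,y5,y6) ∈ {(0,0,1,0); (0,1,1,0)} — 2.
Total: 3 + 3 + 0 + 2 = 8.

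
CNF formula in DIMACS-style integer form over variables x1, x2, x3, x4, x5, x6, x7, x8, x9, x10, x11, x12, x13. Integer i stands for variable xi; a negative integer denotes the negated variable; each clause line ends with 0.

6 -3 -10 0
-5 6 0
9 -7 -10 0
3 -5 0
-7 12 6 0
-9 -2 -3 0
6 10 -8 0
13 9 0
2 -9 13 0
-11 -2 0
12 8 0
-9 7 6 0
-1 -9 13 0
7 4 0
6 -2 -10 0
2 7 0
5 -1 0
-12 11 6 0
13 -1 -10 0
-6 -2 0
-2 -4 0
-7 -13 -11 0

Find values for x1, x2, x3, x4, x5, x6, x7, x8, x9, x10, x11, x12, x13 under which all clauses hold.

x1 = F, x2 = F, x3 = T, x4 = T, x5 = T, x6 = T, x7 = T, x8 = T, x9 = T, x10 = T, x11 = F, x12 = F, x13 = T

Check each clause:
  1. (¬x3 ∨ ¬x10 ∨ x6) — x6 is true.
  2. (x6 ∨ ¬x5) — x6 is true.
  3. (¬x10 ∨ x9 ∨ ¬x7) — x9 is true.
  4. (x3 ∨ ¬x5) — x3 is true.
  5. (x6 ∨ ¬x7 ∨ x12) — x6 is true.
  6. (¬x3 ∨ ¬x9 ∨ ¬x2) — ¬x2 is true.
  7. (x10 ∨ ¬x8 ∨ x6) — x10 is true.
  8. (x13 ∨ x9) — x9 is true.
  9. (x2 ∨ x13 ∨ ¬x9) — x13 is true.
  10. (¬x11 ∨ ¬x2) — ¬x11 is true.
  11. (x12 ∨ x8) — x8 is true.
  12. (x6 ∨ ¬x9 ∨ x7) — x6 is true.
  13. (¬x9 ∨ x13 ∨ ¬x1) — x13 is true.
  14. (x7 ∨ x4) — x4 is true.
  15. (¬x10 ∨ ¬x2 ∨ x6) — ¬x2 is true.
  16. (x7 ∨ x2) — x7 is true.
  17. (¬x1 ∨ x5) — x5 is true.
  18. (¬x12 ∨ x6 ∨ x11) — ¬x12 is true.
  19. (x13 ∨ ¬x1 ∨ ¬x10) — x13 is true.
  20. (¬x6 ∨ ¬x2) — ¬x2 is true.
  21. (¬x2 ∨ ¬x4) — ¬x2 is true.
  22. (¬x7 ∨ ¬x11 ∨ ¬x13) — ¬x11 is true.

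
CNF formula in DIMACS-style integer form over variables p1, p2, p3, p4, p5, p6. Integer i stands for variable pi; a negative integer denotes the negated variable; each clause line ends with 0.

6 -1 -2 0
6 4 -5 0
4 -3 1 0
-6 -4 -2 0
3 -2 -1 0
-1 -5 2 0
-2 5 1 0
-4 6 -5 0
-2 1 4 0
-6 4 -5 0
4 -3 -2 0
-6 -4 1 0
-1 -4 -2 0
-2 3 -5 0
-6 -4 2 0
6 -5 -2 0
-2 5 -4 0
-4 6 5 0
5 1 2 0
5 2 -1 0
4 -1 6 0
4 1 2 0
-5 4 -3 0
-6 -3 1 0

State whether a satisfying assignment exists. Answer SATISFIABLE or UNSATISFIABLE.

p2 = True:
  p4 = True:
    propagation gives p6=False, p1=False, p5=True; an empty clause results — contradiction.
  p4 = False:
    propagation gives p1=True, p6=True, p3=True; an empty clause results — contradiction.
p2 = False:
  p4 = True:
    propagation gives p6=False, p5=False; an empty clause results — contradiction.
  p4 = False:
    propagation gives p1=True, p5=False; an empty clause results — contradiction.
Every branch closes, so no satisfying assignment exists.

UNSATISFIABLE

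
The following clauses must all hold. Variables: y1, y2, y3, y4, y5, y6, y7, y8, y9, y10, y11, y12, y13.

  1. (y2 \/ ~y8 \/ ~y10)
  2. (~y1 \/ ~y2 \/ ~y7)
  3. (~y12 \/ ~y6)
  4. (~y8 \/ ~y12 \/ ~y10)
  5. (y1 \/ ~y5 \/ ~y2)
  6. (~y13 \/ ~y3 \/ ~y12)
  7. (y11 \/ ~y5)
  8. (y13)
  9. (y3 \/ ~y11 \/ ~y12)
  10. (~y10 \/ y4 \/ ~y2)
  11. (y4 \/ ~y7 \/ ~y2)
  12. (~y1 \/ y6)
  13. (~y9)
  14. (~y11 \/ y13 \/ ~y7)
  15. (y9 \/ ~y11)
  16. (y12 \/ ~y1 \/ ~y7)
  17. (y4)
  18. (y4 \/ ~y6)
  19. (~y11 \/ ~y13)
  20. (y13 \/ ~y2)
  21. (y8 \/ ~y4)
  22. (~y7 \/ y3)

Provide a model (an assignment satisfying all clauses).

The clause (y13) is unit: y13 must be True.
Unit propagation: (~y9) forces y9 = False.
Unit propagation: (~y11) forces y11 = False.
Unit propagation: (~y5) forces y5 = False.
Unit propagation: (y4) forces y4 = True.
(y8) is a unit clause, so y8 = True.
y1 occurs only negated in the remaining clauses — set y1 = False.
y7 occurs only negated in the remaining clauses — set y7 = False.
Set y2 = True and propagate.
Set y3 = False and propagate.
Set y6 = False and propagate.
The remaining clauses are satisfied by y10 = False, y12 = False.

y1=False, y2=True, y3=False, y4=True, y5=False, y6=False, y7=False, y8=True, y9=False, y10=False, y11=False, y12=False, y13=True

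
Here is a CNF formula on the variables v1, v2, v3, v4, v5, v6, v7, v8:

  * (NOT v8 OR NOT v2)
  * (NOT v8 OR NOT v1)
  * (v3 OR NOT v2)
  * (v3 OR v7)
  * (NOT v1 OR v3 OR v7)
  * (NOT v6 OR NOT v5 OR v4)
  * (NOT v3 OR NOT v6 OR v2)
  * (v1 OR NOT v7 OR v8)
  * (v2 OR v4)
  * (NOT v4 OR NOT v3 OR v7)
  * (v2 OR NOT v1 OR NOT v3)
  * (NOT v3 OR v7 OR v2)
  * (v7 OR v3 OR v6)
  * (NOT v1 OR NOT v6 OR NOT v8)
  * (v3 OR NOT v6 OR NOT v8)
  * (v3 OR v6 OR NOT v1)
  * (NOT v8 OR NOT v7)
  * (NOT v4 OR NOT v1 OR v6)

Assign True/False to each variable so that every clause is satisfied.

Branch on v1: take v1 = False.
Set v2 = True and propagate.
  then v8 is forced to False.
  then v3 is forced to True.
  then v7 is forced to False.
  then v4 is forced to False.
The remaining clauses are satisfied by v5 = True, v6 = False.

v1=F, v2=T, v3=T, v4=F, v5=T, v6=F, v7=F, v8=F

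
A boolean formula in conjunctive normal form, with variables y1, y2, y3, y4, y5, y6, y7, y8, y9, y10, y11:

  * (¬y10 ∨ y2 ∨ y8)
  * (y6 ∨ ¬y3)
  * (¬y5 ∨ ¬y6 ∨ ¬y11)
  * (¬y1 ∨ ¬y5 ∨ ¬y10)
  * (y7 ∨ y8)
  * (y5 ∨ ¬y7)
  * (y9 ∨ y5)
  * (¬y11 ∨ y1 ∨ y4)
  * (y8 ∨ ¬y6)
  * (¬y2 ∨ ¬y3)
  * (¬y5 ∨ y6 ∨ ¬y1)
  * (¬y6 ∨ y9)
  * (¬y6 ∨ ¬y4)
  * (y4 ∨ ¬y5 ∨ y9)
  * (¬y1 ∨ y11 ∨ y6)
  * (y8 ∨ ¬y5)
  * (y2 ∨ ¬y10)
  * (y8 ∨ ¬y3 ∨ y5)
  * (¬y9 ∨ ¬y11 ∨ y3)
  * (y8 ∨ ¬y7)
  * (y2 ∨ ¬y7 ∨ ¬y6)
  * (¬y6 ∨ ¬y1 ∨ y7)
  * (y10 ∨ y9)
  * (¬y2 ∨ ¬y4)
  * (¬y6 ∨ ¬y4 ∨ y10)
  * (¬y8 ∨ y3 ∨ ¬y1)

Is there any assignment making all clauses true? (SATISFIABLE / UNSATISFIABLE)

Branch on y1: take y1 = False.
Branch on y2: take y2 = True.
  then y3 is forced to False.
  then y4 is forced to False.
  then y11 is forced to False.
For the remaining variables, y5 = True, y6 = False, y7 = True, y8 = True, y9 = True, y10 = False works.
Every clause has at least one true literal under this assignment.
So y1=F, y2=T, y3=F, y4=F, y5=T, y6=F, y7=T, y8=T, y9=T, y10=F, y11=F is a satisfying assignment.

SATISFIABLE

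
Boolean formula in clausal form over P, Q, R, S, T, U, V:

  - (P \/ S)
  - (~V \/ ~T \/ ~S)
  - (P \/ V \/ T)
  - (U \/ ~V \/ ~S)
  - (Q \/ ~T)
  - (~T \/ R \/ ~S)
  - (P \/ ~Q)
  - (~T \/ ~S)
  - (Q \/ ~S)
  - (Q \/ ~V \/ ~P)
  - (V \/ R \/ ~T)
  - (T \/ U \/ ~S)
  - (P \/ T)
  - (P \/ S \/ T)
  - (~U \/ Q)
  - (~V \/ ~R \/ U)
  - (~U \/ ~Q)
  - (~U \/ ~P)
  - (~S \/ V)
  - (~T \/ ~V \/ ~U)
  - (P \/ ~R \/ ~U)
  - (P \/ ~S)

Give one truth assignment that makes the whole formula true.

Branch on P: take P = True.
  then U is forced to False.
Try Q = True.
For the remaining variables, R = False, S = False, T = True, V = True works.
Check each clause:
  1. (P \/ S) — P is true.
  2. (~V \/ ~T \/ ~S) — ~S is true.
  3. (P \/ T \/ V) — P is true.
  4. (U \/ ~V \/ ~S) — ~S is true.
  5. (Q \/ ~T) — Q is true.
  6. (~S \/ R \/ ~T) — ~S is true.
  7. (P \/ ~Q) — P is true.
  8. (~T \/ ~S) — ~S is true.
  9. (Q \/ ~S) — Q is true.
  10. (~V \/ Q \/ ~P) — Q is true.
  11. (~T \/ V \/ R) — V is true.
  12. (T \/ ~S \/ U) — ~S is true.
  13. (T \/ P) — P is true.
  14. (P \/ S \/ T) — P is true.
  15. (Q \/ ~U) — Q is true.
  16. (U \/ ~R \/ ~V) — ~R is true.
  17. (~U \/ ~Q) — ~U is true.
  18. (~U \/ ~P) — ~U is true.
  19. (~S \/ V) — ~S is true.
  20. (~U \/ ~V \/ ~T) — ~U is true.
  21. (P \/ ~U \/ ~R) — P is true.
  22. (~S \/ P) — P is true.

P=True, Q=True, R=False, S=False, T=True, U=False, V=True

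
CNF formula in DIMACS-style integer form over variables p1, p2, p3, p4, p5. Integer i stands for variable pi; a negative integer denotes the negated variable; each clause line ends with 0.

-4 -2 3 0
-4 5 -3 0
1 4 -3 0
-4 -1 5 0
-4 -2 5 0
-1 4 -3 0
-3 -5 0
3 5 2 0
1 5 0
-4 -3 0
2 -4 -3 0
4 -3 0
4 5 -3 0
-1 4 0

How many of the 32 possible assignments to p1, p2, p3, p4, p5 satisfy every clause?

The models are:
  p1=F p2=F p3=F p4=F p5=T
  p1=F p2=F p3=F p4=T p5=T
  p1=F p2=T p3=F p4=F p5=T
  p1=T p2=F p3=F p4=T p5=T
That's 4 in total.

4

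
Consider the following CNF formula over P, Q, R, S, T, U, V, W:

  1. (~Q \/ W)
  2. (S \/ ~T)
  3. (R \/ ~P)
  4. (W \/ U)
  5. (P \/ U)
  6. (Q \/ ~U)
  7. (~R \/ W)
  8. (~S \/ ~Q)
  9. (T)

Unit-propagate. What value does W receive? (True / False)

True

(T) stands alone — T = True.
In (S \/ ~T), ~T is now false; S must hold, so S = True.
(~Q \/ ~S) with S = True leaves only ~Q, so Q = False.
(Q \/ ~U): since Q = False, the clause reduces to (~U). U = False.
(W \/ U): since U = False, the clause reduces to (W). W = True.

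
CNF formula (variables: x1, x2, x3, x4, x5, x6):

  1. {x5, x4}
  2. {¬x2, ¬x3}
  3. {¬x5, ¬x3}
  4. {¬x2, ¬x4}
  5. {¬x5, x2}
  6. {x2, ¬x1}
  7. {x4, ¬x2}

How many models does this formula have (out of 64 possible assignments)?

4

The models are:
  x1=0 x2=0 x3=0 x4=1 x5=0 x6=0
  x1=0 x2=0 x3=0 x4=1 x5=0 x6=1
  x1=0 x2=0 x3=1 x4=1 x5=0 x6=0
  x1=0 x2=0 x3=1 x4=1 x5=0 x6=1
Count: 4.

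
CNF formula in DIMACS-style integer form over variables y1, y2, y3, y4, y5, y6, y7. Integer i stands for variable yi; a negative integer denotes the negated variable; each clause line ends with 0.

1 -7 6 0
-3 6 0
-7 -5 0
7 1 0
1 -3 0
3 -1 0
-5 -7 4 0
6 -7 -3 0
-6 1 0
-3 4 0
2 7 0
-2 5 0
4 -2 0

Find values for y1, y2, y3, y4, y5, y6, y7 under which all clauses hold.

y1=T  y2=T  y3=T  y4=T  y5=T  y6=T  y7=F

Check each clause:
  1. (y6 | ~y7 | y1) — ~y7 is true.
  2. (~y3 | y6) — y6 is true.
  3. (~y7 | ~y5) — ~y7 is true.
  4. (y1 | y7) — y1 is true.
  5. (y1 | ~y3) — y1 is true.
  6. (y3 | ~y1) — y3 is true.
  7. (~y7 | y4 | ~y5) — ~y7 is true.
  8. (~y3 | y6 | ~y7) — ~y7 is true.
  9. (y1 | ~y6) — y1 is true.
  10. (y4 | ~y3) — y4 is true.
  11. (y2 | y7) — y2 is true.
  12. (y5 | ~y2) — y5 is true.
  13. (~y2 | y4) — y4 is true.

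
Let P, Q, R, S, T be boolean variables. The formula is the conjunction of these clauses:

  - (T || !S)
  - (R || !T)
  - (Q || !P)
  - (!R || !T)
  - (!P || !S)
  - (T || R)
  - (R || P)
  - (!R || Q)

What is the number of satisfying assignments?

Satisfying assignments:
  P=F Q=T R=T S=F T=F
  P=T Q=T R=T S=F T=F
Count: 2.

2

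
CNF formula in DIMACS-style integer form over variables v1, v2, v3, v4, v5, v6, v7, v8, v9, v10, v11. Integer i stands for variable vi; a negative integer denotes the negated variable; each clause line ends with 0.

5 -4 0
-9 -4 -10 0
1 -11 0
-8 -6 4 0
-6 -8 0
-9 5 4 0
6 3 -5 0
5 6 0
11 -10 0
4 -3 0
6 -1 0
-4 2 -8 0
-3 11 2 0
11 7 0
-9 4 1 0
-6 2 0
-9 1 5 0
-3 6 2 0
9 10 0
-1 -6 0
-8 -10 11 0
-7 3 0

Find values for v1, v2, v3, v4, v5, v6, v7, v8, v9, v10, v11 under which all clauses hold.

Pure literal: v2 appears only positively; assign v2 = True.
Try v1 = False.
  then v11 is forced to False.
  then v10 is forced to False.
  then v7 is forced to True.
  then v9 is forced to True.
  then v4 is forced to True.
  then v5 is forced to True.
  then v3 is forced to True.
Branch on v6: take v6 = False.
v8 is now unconstrained; take v8 = True.
Every clause has at least one true literal under this assignment.
Check each clause:
  1. (!v4 || v5) — v5 is true.
  2. (!v4 || !v10 || !v9) — !v10 is true.
  3. (!v11 || v1) — !v11 is true.
  4. (!v6 || !v8 || v4) — !v6 is true.
  5. (!v6 || !v8) — !v6 is true.
  6. (!v9 || v5 || v4) — v4 is true.
  7. (v6 || v3 || !v5) — v3 is true.
  8. (v5 || v6) — v5 is true.
  9. (!v10 || v11) — !v10 is true.
  10. (!v3 || v4) — v4 is true.
  11. (v6 || !v1) — !v1 is true.
  12. (!v4 || !v8 || v2) — v2 is true.
  13. (v2 || !v3 || v11) — v2 is true.
  14. (v7 || v11) — v7 is true.
  15. (v1 || !v9 || v4) — v4 is true.
  16. (!v6 || v2) — v2 is true.
  17. (!v9 || v5 || v1) — v5 is true.
  18. (v6 || v2 || !v3) — v2 is true.
  19. (v9 || v10) — v9 is true.
  20. (!v6 || !v1) — !v6 is true.
  21. (v11 || !v10 || !v8) — !v10 is true.
  22. (v3 || !v7) — v3 is true.

v1 = False, v2 = True, v3 = True, v4 = True, v5 = True, v6 = False, v7 = True, v8 = True, v9 = True, v10 = False, v11 = False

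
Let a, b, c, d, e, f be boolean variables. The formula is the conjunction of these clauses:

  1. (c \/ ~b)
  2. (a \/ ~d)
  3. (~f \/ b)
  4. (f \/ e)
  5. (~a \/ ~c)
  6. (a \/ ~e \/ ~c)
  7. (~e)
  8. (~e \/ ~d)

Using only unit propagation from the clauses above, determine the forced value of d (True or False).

(~e) stands alone — e = False.
(e \/ f) with e = False leaves only f, so f = True.
(b \/ ~f): since f = True, the clause reduces to (b). b = True.
(c \/ ~b) with b = True leaves only c, so c = True.
In (~a \/ ~c), ~c is now false; ~a must hold, so a = False.
From (a \/ ~d) and a = False: d = False.

False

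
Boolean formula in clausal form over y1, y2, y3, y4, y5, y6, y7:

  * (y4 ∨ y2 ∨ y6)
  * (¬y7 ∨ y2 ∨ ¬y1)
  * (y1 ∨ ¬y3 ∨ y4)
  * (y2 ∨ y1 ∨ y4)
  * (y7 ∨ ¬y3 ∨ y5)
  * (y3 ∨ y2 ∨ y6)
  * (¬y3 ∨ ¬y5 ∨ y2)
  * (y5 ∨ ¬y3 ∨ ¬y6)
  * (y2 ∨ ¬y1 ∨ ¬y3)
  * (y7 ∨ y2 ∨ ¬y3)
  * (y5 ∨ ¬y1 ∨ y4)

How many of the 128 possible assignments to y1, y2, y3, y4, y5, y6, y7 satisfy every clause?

50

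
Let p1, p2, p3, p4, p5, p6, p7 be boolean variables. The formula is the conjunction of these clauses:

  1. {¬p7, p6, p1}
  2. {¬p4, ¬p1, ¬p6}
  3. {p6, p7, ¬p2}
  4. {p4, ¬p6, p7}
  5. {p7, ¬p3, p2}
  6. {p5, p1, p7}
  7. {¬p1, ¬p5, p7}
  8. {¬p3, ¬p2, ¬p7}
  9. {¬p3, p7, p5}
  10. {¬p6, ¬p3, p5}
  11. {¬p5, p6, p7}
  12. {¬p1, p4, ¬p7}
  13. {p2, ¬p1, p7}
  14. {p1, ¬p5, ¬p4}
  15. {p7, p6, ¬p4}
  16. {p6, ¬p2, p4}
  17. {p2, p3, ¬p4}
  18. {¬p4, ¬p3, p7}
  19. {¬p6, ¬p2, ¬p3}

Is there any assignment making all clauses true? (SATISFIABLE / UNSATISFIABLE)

SATISFIABLE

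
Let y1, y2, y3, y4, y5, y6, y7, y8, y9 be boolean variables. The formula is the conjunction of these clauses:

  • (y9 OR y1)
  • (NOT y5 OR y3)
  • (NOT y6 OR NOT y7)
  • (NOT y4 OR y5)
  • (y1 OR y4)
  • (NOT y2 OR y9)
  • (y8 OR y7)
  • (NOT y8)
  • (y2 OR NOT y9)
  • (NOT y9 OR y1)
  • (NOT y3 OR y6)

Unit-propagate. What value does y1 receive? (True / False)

(NOT y8) is a unit clause: y8 = False.
(y7 OR y8): since y8 = False, the clause reduces to (y7). y7 = True.
In (NOT y7 OR NOT y6), NOT y7 is now false; NOT y6 must hold, so y6 = False.
From (y6 OR NOT y3) and y6 = False: y3 = False.
(NOT y5 OR y3): since y3 = False, the clause reduces to (NOT y5). y5 = False.
(y5 OR NOT y4) with y5 = False leaves only NOT y4, so y4 = False.
From (y4 OR y1) and y4 = False: y1 = True.

True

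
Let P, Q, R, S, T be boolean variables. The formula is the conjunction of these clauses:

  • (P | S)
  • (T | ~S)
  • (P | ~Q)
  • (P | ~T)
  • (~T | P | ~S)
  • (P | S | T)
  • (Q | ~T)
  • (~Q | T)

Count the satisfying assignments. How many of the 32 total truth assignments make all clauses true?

6

Satisfying assignments:
  P=T Q=F R=F S=F T=F
  P=T Q=F R=T S=F T=F
  P=T Q=T R=F S=F T=T
  P=T Q=T R=F S=T T=T
  P=T Q=T R=T S=F T=T
  P=T Q=T R=T S=T T=T
That's 6 in total.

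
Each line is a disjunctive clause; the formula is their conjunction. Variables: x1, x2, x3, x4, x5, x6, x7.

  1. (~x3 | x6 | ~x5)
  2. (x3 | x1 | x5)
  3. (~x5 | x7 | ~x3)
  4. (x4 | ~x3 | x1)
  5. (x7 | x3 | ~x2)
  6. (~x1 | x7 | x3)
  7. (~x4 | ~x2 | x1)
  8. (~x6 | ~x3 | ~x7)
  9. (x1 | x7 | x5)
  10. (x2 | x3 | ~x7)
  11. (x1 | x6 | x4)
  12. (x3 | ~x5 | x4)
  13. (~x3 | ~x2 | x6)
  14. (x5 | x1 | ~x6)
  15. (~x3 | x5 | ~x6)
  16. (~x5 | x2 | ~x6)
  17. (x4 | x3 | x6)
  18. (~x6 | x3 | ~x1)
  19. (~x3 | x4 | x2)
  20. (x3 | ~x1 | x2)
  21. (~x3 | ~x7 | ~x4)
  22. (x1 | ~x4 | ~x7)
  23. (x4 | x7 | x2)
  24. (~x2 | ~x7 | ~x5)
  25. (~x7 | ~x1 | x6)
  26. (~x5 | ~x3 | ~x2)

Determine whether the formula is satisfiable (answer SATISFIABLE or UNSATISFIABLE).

Set x1 = False and propagate.
Branch on x2: take x2 = False.
For the remaining variables, x3 = False, x4 = True, x5 = True, x6 = False, x7 = False works.
Every clause has at least one true literal under this assignment.
So x1 = False, x2 = False, x3 = False, x4 = True, x5 = True, x6 = False, x7 = False is a satisfying assignment.

SATISFIABLE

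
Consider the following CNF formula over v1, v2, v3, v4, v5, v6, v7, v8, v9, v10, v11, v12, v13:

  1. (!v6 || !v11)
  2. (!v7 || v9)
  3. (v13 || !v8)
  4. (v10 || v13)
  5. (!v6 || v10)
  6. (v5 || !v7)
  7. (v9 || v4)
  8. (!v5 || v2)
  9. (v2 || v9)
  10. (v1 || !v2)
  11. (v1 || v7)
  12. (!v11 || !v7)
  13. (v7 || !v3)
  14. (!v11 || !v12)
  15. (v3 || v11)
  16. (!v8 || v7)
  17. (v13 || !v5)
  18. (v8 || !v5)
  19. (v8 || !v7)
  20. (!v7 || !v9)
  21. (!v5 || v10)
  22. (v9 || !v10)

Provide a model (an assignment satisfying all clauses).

v1=True, v2=False, v3=False, v4=True, v5=False, v6=False, v7=False, v8=False, v9=True, v10=True, v11=True, v12=False, v13=False

Pure literal: v1 appears only positively; assign v1 = True.
Pure literal: v4 appears only positively; assign v4 = True.
Set v2 = False and propagate.
  then v5 is forced to False.
  then v7 is forced to False.
  then v9 is forced to True.
  then v3 is forced to False.
  then v11 is forced to True.
  then v6 is forced to False.
  then v12 is forced to False.
  then v8 is forced to False.
Branch on v10: take v10 = True.
v13 is now unconstrained; take v13 = False.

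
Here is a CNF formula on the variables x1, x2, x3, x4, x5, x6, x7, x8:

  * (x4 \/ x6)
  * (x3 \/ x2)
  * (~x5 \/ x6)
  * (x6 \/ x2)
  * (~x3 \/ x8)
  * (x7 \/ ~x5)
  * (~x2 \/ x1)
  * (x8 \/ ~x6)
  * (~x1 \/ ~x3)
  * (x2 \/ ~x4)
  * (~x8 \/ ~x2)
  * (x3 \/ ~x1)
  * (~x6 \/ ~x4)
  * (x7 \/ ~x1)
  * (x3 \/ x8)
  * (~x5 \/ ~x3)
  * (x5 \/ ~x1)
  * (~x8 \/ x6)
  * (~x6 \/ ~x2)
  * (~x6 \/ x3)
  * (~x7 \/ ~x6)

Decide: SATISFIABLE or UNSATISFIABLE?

Set x1 = False and propagate.
  then x2 is forced to False.
  then x3 is forced to True.
  then x6 is forced to True.
  then x8 is forced to True.
  then x4 is forced to False.
  then x5 is forced to False.
  then x7 is forced to False.
Every clause has at least one true literal under this assignment.
So x1=F, x2=F, x3=T, x4=F, x5=F, x6=T, x7=F, x8=T is a satisfying assignment.

SATISFIABLE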